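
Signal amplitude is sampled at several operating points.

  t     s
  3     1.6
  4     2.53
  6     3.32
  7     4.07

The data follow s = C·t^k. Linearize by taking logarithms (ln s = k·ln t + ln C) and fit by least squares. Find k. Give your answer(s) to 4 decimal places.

k = 1.0303

Taking logs, ln s = k·ln t + ln C, so regress ln s on ln t.
AᵀA = [[10.1257, 6.2226]; [6.2226, 4]], rhs = [6.6845, 4.0018]ᵀ  (here Σln t = 6.2226, Σ(ln t)² = 10.1257, Σln s = 4.0018, Σln t·ln s = 6.6845).
Δ = 10.1257·4 − (6.2226)² = 1.7825; k = (6.6845·4 − 6.2226·4.0018)/1.7825 = 1.03031, ln C = (10.1257·4.0018 − 6.2226·6.6845)/1.7825 = -0.60235.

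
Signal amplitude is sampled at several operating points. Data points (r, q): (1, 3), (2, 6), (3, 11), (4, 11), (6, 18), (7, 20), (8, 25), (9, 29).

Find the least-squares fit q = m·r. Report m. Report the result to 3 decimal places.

m = 3.081

The normal system XᵀX·[m]ᵀ = Xᵀq is [[260]]·[m]ᵀ = [801]ᵀ.
m = 801/260 = 3.08077.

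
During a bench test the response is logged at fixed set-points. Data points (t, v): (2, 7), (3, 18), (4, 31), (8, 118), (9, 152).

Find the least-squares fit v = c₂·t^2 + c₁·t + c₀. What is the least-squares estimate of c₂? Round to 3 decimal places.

c₂ = 1.817

From the data, Σt^2·t^2 = 11010, Σt^2·t = 1340, Σt^2 = 174, Σt·t = 174, Σt = 26, Σ1 = 5.
For Xᵀv: Σt^2·v = 20550, Σt·v = 2504, Σv = 326.
Normal equations: [[11010, 1340, 174]; [1340, 174, 26]; [174, 26, 5]]·[c₂, c₁, c₀]ᵀ = [20550, 2504, 326]ᵀ.
Solving the 3×3 system (Gaussian elimination) gives c₂ = 6465/3559, c₁ = 1674/3559, c₀ = -1640/3559.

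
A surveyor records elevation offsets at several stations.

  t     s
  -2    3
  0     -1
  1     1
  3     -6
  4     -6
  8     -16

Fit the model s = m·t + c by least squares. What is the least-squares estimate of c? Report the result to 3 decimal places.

c = 0.272

MᵀM·[m, c]ᵀ = Mᵀs reads: 94·m + 14·c = -175;  14·m + 6·c = -25.
det = 94·6 − 14² = 368.
m = ((-175)·6 − 14·(-25))/368 = -175/92; c = (94·(-25) − 14·(-175))/368 = 25/92.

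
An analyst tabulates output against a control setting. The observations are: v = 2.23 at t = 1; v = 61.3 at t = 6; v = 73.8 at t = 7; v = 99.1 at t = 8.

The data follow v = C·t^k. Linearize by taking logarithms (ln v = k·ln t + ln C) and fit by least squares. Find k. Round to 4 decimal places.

k = 1.8211

Let Y = ln v. Fitting Y = k·ln t + ln C by least squares:
XᵀX = [[11.3210, 5.8171]; [5.8171, 4]], rhs = [25.3019, 13.8153]ᵀ  (here Σln t = 5.8171, Σ(ln t)² = 11.3210, Σln v = 13.8153, Σln t·ln v = 25.3019).
Δ = 11.3210·4 − (5.8171)² = 11.4454; k = (25.3019·4 − 5.8171·13.8153)/11.4454 = 1.82106, ln C = (11.3210·13.8153 − 5.8171·25.3019)/11.4454 = 0.80549.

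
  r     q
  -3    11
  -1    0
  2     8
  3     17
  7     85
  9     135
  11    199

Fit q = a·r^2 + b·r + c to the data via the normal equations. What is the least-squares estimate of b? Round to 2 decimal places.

b = 1.14

Entries of AᵀA: Σr^2·r^2 = 23782, Σr^2·r = 2410, Σr^2 = 274, Σr·r = 274, Σr = 28, Σ1 = 7.
For Aᵀq: Σr^2·q = 39463, Σr·q = 4033, Σq = 455.
So AᵀA·[a, b, c]ᵀ = Aᵀq: [[23782, 2410, 274]; [2410, 274, 28]; [274, 28, 7]]·[a, b, c]ᵀ = [39463, 4033, 455]ᵀ.
Solving the 3×3 system (Gaussian elimination) gives a = 29162/18891, b = 129145/113346, c = 1003/56673.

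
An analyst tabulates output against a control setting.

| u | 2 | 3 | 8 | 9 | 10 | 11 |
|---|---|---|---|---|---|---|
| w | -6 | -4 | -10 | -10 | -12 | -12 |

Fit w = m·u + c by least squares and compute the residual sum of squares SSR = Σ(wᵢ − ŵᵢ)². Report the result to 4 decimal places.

Setting ∂/∂m … = 0 gives: 379·m + 43·c = -446;  43·m + 6·c = -54.
Δ = 379·6 − 43² = 425.
m = ((-446)·6 − 43·(-54))/425 = -354/425; c = (379·(-54) − 43·(-446))/425 = -1288/425.
Residuals: -554/425, 26/17, -26/85, 224/425, -16/25, 82/425; SSR = 2064/425.

SSR = 4.8565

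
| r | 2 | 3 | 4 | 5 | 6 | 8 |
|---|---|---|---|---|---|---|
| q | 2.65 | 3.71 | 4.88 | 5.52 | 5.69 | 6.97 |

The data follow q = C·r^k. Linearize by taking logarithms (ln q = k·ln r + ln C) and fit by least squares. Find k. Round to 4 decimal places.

Taking logs, ln q = k·ln r + ln C, so regress ln q on ln r.
Over the data: Σln r = 8.6587, Σ(ln r)² = 13.7340, Σln q = 9.2594, Σln r·ln q = 14.2157.
Normal system: [[13.7340, 8.6587]; [8.6587, 6]]·[k, ln C]ᵀ = [14.2157, 9.2594]ᵀ.
Slope k = (n·Σln r·ln q − Σln r·Σln q)/(n·Σ(ln r)² − (Σln r)²) = (6·14.2157 − 8.6587·9.2594)/7.4309 = 0.68892; ln C = (Σln q − k·Σln r)/n = 0.54905.

k = 0.6889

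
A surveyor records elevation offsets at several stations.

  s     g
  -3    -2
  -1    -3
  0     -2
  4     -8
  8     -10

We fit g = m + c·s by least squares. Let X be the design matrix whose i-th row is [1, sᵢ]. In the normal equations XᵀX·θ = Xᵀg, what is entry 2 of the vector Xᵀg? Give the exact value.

-103

Entry 2 ↔ basis s, so (Xᵀg)_{2} = Σᵢ (s)·gᵢ = (-3)·(-2) + (-1)·(-3) + (0)·(-2) + (4)·(-8) + (8)·(-10) = -103.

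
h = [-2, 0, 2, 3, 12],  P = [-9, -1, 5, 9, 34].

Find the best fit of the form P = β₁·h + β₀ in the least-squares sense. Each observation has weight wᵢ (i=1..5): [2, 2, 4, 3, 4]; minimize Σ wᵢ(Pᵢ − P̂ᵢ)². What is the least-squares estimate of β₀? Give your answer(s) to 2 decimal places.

Forming XᵀWX = [[627, 61]; [61, 15]] and XᵀWP = [1789, 163]ᵀ gives XᵀWX·[β₁, β₀]ᵀ = XᵀWP.
Determinant 627·15 − 61² = 5684.
β₁ = (1789·15 − 61·163)/5684 = 4223/1421; β₀ = (627·163 − 61·1789)/5684 = -1732/1421.

β₀ = -1.22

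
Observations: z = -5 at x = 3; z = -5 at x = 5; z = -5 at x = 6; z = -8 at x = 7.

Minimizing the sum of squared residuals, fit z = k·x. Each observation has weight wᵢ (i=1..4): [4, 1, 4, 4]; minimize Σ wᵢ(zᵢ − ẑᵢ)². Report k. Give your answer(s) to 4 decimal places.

Setting ∂/∂k … = 0 gives: 401·k = -429.
k = (-429)/401 = -1.06983.

k = -1.0698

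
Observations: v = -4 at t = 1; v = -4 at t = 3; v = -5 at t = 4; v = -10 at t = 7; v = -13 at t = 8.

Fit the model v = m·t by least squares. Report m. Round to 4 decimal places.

m = -1.5108

Setting ∂/∂m … = 0 gives: 139·m = -210.
(Σt·t = 139, Σt·v = -210.)
m = (-210)/139 = -1.51079.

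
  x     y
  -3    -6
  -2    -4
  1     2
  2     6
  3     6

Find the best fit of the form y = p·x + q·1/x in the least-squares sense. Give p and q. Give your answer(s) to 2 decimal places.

p = 2.09, q = 0.33

With design matrix A, AᵀA = [[27, 5]; [5, 31/18]] and Aᵀy = [58, 11]ᵀ.
Δ = 27·(31/18) − 5² = 43/2.
p = (58·(31/18) − 5·11)/(43/2) = 808/387; q = (27·11 − 5·58)/(43/2) = 14/43.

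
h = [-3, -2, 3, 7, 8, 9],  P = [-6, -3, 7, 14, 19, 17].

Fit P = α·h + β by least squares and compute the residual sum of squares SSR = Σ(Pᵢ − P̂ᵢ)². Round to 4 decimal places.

SSR = 9.3202

Entries of MᵀM: Σh·h = 216, Σh = 22, Σ1 = 6.
Moment sums: Σh·P = 448, ΣP = 48.
MᵀM·[α, β]ᵀ = MᵀP becomes [[216, 22]; [22, 6]]·[α, β]ᵀ = [448, 48]ᵀ.
Eliminating β: 6·(row 1) − 22·(row 2) gives 812·α = 6·448 − 22·48 = 1632, so α = 408/203.
Then β = (48 − 22·(408/203))/6 = 128/203.
Residuals: -122/203, 79/203, 69/203, -142/203, 465/203, -349/203; SSR = 1892/203.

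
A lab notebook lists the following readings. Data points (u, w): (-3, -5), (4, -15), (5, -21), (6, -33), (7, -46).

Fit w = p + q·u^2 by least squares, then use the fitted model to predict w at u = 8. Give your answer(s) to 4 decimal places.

Forming AᵀA = [[5, 135]; [135, 4659]] and Aᵀw = [-120, -4252]ᵀ gives AᵀA·[p, q]ᵀ = Aᵀw.
Eliminating q: 4659·(row 1) − 135·(row 2) gives 5070·p = 4659·(-120) − 135·(-4252) = 14940, so p = 498/169.
Then q = ((-4252) − 135·(498/169))/4659 = -506/507.
At u = 8: ŵ = (498/169)·(1) + (-506/507)·(64) = -30890/507.

ŵ = -60.9270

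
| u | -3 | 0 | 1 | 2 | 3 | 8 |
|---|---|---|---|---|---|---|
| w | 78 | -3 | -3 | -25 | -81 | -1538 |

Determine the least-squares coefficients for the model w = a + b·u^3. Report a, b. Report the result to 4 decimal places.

Sums needed: Σ1 = 6, Σu^3 = 521, Σu^3·u^3 = 263667.
And Σw = -1572, Σu^3·w = -791952.
Normal equations: [[6, 521]; [521, 263667]]·[a, b]ᵀ = [-1572, -791952]ᵀ.
det = 6·263667 − 521² = 1310561.
a = ((-1572)·263667 − 521·(-791952))/1310561 = -1877532/1310561; b = (6·(-791952) − 521·(-1572))/1310561 = -3932700/1310561.

a = -1.4326, b = -3.0008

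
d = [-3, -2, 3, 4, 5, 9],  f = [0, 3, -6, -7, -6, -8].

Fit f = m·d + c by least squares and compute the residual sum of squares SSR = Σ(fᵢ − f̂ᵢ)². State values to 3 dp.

SSR = 18.066

Forming AᵀA = [[144, 16]; [16, 6]] and Aᵀf = [-154, -24]ᵀ gives AᵀA·[m, c]ᵀ = Aᵀf.
Eliminating c: 6·(row 1) − 16·(row 2) gives 608·m = 6·(-154) − 16·(-24) = -540, so m = -135/152.
Then c = ((-24) − 16·(-135/152))/6 = -31/19.
Residuals: -157/152, 217/76, -259/152, -69/38, 11/152, 13/8; SSR = 1373/76.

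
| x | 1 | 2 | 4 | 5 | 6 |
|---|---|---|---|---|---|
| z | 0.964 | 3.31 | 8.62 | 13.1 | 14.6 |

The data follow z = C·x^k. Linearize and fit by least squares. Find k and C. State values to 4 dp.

k = 1.5343, C = 1.0324

With ln zᵢ as the transformed response and ln xᵢ as the regressor:
Σln x = 5.4806, Σ(ln x)² = 8.2030, Σln z = 8.5680, Σln x·ln z = 12.7601.
Equations: 8.2030·k + 5.4806·ln C = 12.7601;  5.4806·k + 5·ln C = 8.5680.
Solving (det = 10.9774): k = 1.53426, ln C = 0.03185, so C = exp(0.03185) = 1.03237.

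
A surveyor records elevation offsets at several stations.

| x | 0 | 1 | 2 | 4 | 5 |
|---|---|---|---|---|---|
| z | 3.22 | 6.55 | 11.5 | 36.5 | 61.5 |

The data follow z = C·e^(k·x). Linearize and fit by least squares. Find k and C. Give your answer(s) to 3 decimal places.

k = 0.584, C = 3.453

With ln zᵢ as the transformed response and xᵢ as the regressor:
Σx = 12.0000, Σ(x)² = 46.0000, Σln z = 13.2075, Σx·ln z = 41.7486.
Normal system: [[46.0000, 12.0000]; [12.0000, 5]]·[k, ln C]ᵀ = [41.7486, 13.2075]ᵀ.
Solving (det = 86.0000): k = 0.58433, ln C = 1.23911, so C = exp(1.23911) = 3.45255.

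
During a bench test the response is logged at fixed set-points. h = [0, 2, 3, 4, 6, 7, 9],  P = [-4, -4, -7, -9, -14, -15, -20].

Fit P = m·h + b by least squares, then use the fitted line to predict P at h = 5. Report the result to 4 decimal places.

Compute the Gram sums: Σh·h = 195, Σh = 31, Σ1 = 7.
For XᵀP: Σh·P = -434, ΣP = -73.
Normal equations: [[195, 31]; [31, 7]]·[m, b]ᵀ = [-434, -73]ᵀ.
Eliminating b: 7·(row 1) − 31·(row 2) gives 404·m = 7·(-434) − 31·(-73) = -775, so m = -775/404.
Then b = ((-73) − 31·(-775/404))/7 = -781/404.
At h = 5: P̂ = (-775/404)·(5) + (-781/404)·(1) = -1164/101.

P̂ = -11.5248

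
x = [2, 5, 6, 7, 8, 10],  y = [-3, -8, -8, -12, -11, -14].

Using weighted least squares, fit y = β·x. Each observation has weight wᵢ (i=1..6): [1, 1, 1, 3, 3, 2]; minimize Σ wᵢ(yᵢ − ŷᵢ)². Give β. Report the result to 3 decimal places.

β = -1.474

From the data, Σwᵢ·x·x = 604.
For MᵀWy: Σwᵢ·x·y = -890.
So MᵀWM·[β]ᵀ = MᵀWy: [[604]]·[β]ᵀ = [-890]ᵀ.
Hence β = -890 / 604 ≈ -1.47351.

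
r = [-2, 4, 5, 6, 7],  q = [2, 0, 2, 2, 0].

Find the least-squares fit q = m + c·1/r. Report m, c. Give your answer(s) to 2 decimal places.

m = 1.28, c = -1.49

The normal equations are: 5·m + (109/420)·c = 6;  (109/420)·m + (70681/176400)·c = -4/15.
(Σ1 = 5, Σ1/r = 109/420, Σ1/r·1/r = 70681/176400, Σq = 6, Σ1/r·q = -4/15.)
Determinant 5·(70681/176400) − (109/420)² = 85381/44100.
m = (6·(70681/176400) − (109/420)·(-4/15))/(85381/44100) = 218147/170762; c = (5·(-4/15) − (109/420)·6)/(85381/44100) = -127470/85381.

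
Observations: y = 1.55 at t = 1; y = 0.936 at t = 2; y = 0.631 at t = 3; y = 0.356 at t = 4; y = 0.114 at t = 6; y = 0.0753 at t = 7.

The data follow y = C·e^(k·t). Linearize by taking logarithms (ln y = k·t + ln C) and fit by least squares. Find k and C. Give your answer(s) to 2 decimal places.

Let Y = ln y. Fitting Y = k·t + ln C by least squares:
Sums: Σt = 23.0000, Σ(t)² = 115.0000, Σln y = -5.8790, Σt·ln y = -36.3399.
Normal system: [[115.0000, 23.0000]; [23.0000, 6]]·[k, ln C]ᵀ = [-36.3399, -5.8790]ᵀ.
Δ = 115.0000·6 − (23.0000)² = 161.0000; k = (-36.3399·6 − 23.0000·-5.8790)/161.0000 = -0.51443, ln C = (115.0000·-5.8790 − 23.0000·-36.3399)/161.0000 = 0.99214, so C = exp(0.99214) = 2.69700.

k = -0.51, C = 2.70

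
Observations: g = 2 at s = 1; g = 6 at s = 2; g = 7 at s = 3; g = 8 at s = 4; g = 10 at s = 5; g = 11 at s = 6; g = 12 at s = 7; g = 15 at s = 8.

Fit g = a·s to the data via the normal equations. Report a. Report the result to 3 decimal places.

From the data, Σs·s = 204.
For Xᵀg: Σs·g = 387.
XᵀX·[a]ᵀ = Xᵀg becomes [[204]]·[a]ᵀ = [387]ᵀ.
a = 387/204 = 1.89706.

a = 1.897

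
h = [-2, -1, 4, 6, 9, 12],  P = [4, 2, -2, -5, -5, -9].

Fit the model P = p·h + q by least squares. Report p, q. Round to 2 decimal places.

Entries of MᵀM: Σh·h = 282, Σh = 28, Σ1 = 6.
Right-hand side: Σh·P = -201, ΣP = -15.
So MᵀM·[p, q]ᵀ = MᵀP: [[282, 28]; [28, 6]]·[p, q]ᵀ = [-201, -15]ᵀ.
Determinant 282·6 − 28² = 908.
p = ((-201)·6 − 28·(-15))/908 = -393/454; q = (282·(-15) − 28·(-201))/908 = 699/454.

p = -0.87, q = 1.54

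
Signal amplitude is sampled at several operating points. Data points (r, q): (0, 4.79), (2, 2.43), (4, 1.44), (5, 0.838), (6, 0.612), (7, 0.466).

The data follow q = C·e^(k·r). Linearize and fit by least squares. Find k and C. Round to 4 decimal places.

Taking logs, ln q = k·r + ln C, so regress ln q on r.
Σr = 24.0000, Σ(r)² = 130.0000, Σln q = 1.3877, Σr·ln q = -5.9405.
Equations: 130.0000·k + 24.0000·ln C = -5.9405;  24.0000·k + 6·ln C = 1.3877.
Slope k = (n·Σr·ln q − Σr·Σln q)/(n·Σ(r)² − (Σr)²) = (6·-5.9405 − 24.0000·1.3877)/204.0000 = -0.33798; ln C = (Σln q − k·Σr)/n = 1.58322, so C = exp(1.58322) = 4.87060.

k = -0.3380, C = 4.8706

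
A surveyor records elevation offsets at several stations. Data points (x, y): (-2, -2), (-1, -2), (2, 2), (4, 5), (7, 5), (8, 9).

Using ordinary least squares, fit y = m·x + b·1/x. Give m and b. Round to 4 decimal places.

m = 0.9559, b = 0.8468

Sums needed: Σx·x = 138, Σx·1/x = 6, Σ1/x·1/x = 5013/3136.
Moment sums: Σx·y = 137, Σ1/x·y = 397/56.
AᵀA·[m, b]ᵀ = Aᵀy becomes [[138, 6]; [6, 5013/3136]]·[m, b]ᵀ = [137, 397/56]ᵀ.
Eliminating b: (5013/3136)·(row 1) − 6·(row 2) gives (289449/1568)·m = (5013/3136)·137 − 6·(397/56) = 553389/3136, so m = 184463/192966.
Then b = ((397/56) − 6·(184463/192966))/(5013/3136) = 81704/96483.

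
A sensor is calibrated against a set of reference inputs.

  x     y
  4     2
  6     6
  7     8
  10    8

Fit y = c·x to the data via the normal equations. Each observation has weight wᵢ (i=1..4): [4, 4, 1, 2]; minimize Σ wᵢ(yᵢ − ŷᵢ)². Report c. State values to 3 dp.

AᵀWA·[c]ᵀ = AᵀWy reads: 457·c = 392.
(Σwᵢ·x·x = 457, Σwᵢ·x·y = 392.)
c = 392/457 = 0.857768.

c = 0.858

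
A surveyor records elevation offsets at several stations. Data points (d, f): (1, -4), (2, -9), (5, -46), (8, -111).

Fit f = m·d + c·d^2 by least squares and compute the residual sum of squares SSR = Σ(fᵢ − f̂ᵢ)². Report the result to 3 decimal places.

SSR = 0.957

Normal-equation sums: Σd·d = 94, Σd·d^2 = 646, Σd^2·d^2 = 4738.
For Xᵀf: Σd·f = -1140, Σd^2·f = -8294.
XᵀX·[m, c]ᵀ = Xᵀf becomes [[94, 646]; [646, 4738]]·[m, c]ᵀ = [-1140, -8294]ᵀ.
det = 94·4738 − 646² = 28056.
m = ((-1140)·4738 − 646·(-8294))/28056 = -10849/7014; c = (94·(-8294) − 646·(-1140))/28056 = -10799/7014.
Residuals: -1068/1169, 884/3507, 788/3507, -313/3507; SSR = 3355/3507.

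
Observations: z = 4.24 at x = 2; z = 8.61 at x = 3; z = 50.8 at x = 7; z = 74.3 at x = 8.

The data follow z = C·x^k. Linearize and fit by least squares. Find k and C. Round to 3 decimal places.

k = 2.062, C = 0.961

Let Y = ln z. Fitting Y = k·ln x + ln C by least squares:
AᵀA = [[9.7980, 5.8171]; [5.8171, 4]], rhs = [19.9683, 11.8335]ᵀ  (here Σln x = 5.8171, Σ(ln x)² = 9.7980, Σln z = 11.8335, Σln x·ln z = 19.9683).
Solving (det = 5.3534): k = 2.06159, ln C = -0.03976, so C = exp(-0.03976) = 0.96102.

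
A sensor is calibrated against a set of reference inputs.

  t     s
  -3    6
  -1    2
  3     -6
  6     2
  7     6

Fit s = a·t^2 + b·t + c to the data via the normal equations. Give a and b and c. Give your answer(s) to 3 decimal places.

The normal system XᵀX·[a, b, c]ᵀ = Xᵀs is [[3860, 558, 104]; [558, 104, 12]; [104, 12, 5]]·[a, b, c]ᵀ = [368, 16, 10]ᵀ.
Row-reducing yields a = 18124/40611, b = -26216/13537, c = -107002/40611.

a = 0.446, b = -1.937, c = -2.635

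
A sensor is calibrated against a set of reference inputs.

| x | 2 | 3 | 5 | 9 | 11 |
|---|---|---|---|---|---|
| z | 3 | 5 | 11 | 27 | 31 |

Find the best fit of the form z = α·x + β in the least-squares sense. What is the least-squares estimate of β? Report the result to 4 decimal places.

β = -4.4000

Forming AᵀA = [[240, 30]; [30, 5]] and Aᵀz = [660, 77]ᵀ gives AᵀA·[α, β]ᵀ = Aᵀz.
det = 240·5 − 30² = 300.
α = (660·5 − 30·77)/300 = 33/10; β = (240·77 − 30·660)/300 = -22/5.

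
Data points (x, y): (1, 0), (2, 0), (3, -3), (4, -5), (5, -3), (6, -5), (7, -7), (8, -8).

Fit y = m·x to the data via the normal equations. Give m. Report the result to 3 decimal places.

m = -0.917

Normal-equation sums: Σx·x = 204.
For Aᵀy: Σx·y = -187.
Normal equations: [[204]]·[m]ᵀ = [-187]ᵀ.
m = (-187)/204 = -0.916667.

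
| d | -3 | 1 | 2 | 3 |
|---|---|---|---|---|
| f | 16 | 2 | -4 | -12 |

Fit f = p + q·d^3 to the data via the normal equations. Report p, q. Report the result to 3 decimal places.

p = 1.684, q = -0.526

Entries of MᵀM: Σ1 = 4, Σd^3 = 9, Σd^3·d^3 = 1523.
Right-hand side: Σf = 2, Σd^3·f = -786.
MᵀM·[p, q]ᵀ = Mᵀf becomes [[4, 9]; [9, 1523]]·[p, q]ᵀ = [2, -786]ᵀ.
det = 4·1523 − 9² = 6011.
p = (2·1523 − 9·(-786))/6011 = 10120/6011; q = (4·(-786) − 9·2)/6011 = -3162/6011.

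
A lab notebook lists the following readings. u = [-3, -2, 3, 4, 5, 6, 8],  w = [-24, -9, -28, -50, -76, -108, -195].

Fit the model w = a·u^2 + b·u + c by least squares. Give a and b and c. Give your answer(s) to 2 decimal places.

Setting ∂/∂a … = 0 gives: 6451·a + 909·b + 163·c = -19572;  909·a + 163·b + 21·c = -2782;  163·a + 21·b + 7·c = -490.
(Σu^2·u^2 = 6451, Σu^2·u = 909, Σu^2 = 163, Σu·u = 163, Σu = 21, Σ1 = 7, Σu^2·w = -19572, Σu·w = -2782, Σw = -490.)
Row-reducing yields a = -46403/15600, b = -16299/26000, c = 44663/39000.

a = -2.97, b = -0.63, c = 1.15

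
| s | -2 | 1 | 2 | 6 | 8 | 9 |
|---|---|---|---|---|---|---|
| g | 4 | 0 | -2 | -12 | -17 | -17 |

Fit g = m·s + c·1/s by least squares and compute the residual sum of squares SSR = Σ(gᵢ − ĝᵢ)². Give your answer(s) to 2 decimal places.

Setting ∂/∂m … = 0 gives: 190·m + 6·c = -373;  6·m + (8065/5184)·c = -649/72.
det = 190·(8065/5184) − 6² = 672863/2592.
m = ((-373)·(8065/5184) − 6·(-649/72))/(672863/2592) = -2727877/1345726; c = (190·(-649/72) − 6·(-373))/(672863/2592) = 1361736/672863.
Residuals: 644443/672863, 4405/1345726, 701283/672863, -117681/672863, -697380/672863, 1370943/1345726; SSR = 5579645/1345726.

SSR = 4.15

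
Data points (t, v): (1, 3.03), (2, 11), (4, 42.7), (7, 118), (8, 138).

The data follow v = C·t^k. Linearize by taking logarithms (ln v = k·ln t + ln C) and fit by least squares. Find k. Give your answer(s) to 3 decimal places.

Taking logs, ln v = k·ln t + ln C, so regress ln v on ln t.
AᵀA = [[10.5129, 6.1048]; [6.1048, 5]], rhs = [26.3958, 16.9586]ᵀ  (here Σln t = 6.1048, Σ(ln t)² = 10.5129, Σln v = 16.9586, Σln t·ln v = 26.3958).
Slope k = (n·Σln t·ln v − Σln t·Σln v)/(n·Σ(ln t)² − (Σln t)²) = (5·26.3958 − 6.1048·16.9586)/15.2960 = 1.85997; ln C = (Σln v − k·Σln t)/n = 1.12077.

k = 1.860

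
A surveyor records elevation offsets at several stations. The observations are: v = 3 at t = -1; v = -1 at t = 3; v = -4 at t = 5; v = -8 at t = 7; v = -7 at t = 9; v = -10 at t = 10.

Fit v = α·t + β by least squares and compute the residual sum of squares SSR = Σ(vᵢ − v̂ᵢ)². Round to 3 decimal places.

With design matrix M, MᵀM = [[265, 33]; [33, 6]] and Mᵀv = [-245, -27]ᵀ.
Δ = 265·6 − 33² = 501.
α = ((-245)·6 − 33·(-27))/501 = -193/167; β = (265·(-27) − 33·(-245))/501 = 310/167.
Residuals: -2/167, 102/167, -13/167, -295/167, 258/167, -50/167; SSR = 998/167.

SSR = 5.976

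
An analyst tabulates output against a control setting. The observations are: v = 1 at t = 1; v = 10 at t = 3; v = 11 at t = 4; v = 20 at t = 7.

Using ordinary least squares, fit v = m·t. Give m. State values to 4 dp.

Normal-equation sums: Σt·t = 75.
Moment sums: Σt·v = 215.
XᵀX·[m]ᵀ = Xᵀv becomes [[75]]·[m]ᵀ = [215]ᵀ.
m = 215/75 = 2.86667.

m = 2.8667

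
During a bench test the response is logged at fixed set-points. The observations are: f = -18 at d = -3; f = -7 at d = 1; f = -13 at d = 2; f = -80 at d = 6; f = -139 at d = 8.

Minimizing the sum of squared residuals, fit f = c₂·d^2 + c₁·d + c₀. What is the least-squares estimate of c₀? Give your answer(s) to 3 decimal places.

c₀ = -3.273

Forming XᵀX = [[5490, 710, 114]; [710, 114, 14]; [114, 14, 5]] and Xᵀf = [-11997, -1571, -257]ᵀ gives XᵀX·[c₂, c₁, c₀]ᵀ = Xᵀf.
Row-reducing yields c₂ = -78969/39692, c₁ = -39207/39692, c₀ = -32474/9923.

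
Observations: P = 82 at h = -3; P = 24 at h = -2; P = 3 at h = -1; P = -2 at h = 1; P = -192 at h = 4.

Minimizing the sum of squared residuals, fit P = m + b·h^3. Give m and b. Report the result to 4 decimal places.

Normal-equation sums: Σ1 = 5, Σh^3 = 29, Σh^3·h^3 = 4891.
Right-hand side: ΣP = -85, Σh^3·P = -14699.
So AᵀA·[m, b]ᵀ = AᵀP: [[5, 29]; [29, 4891]]·[m, b]ᵀ = [-85, -14699]ᵀ.
Δ = 5·4891 − 29² = 23614.
m = ((-85)·4891 − 29·(-14699))/23614 = 5268/11807; b = (5·(-14699) − 29·(-85))/23614 = -35515/11807.

m = 0.4462, b = -3.0080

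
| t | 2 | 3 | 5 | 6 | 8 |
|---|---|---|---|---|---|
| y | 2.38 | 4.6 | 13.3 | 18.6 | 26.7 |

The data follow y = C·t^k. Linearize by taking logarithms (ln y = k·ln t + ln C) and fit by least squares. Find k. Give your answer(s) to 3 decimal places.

Let Y = ln y. Fitting Y = k·ln t + ln C by least squares:
Σln t = 7.2724, Σ(ln t)² = 11.8122, Σln y = 11.1887, Σln t·ln y = 18.5103.
Equations: 11.8122·k + 7.2724·ln C = 18.5103;  7.2724·k + 5·ln C = 11.1887.
Δ = 11.8122·5 − (7.2724)² = 6.1731; k = (18.5103·5 − 7.2724·11.1887)/6.1731 = 1.81148, ln C = (11.8122·11.1887 − 7.2724·18.5103)/6.1731 = -0.39701.

k = 1.811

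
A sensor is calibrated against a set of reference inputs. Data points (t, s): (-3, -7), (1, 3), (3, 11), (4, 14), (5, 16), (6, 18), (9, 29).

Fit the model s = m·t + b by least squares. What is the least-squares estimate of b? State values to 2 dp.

From the data, Σt·t = 177, Σt = 25, Σ1 = 7.
For Mᵀs: Σt·s = 562, Σs = 84.
MᵀM·[m, b]ᵀ = Mᵀs becomes [[177, 25]; [25, 7]]·[m, b]ᵀ = [562, 84]ᵀ.
Eliminating b: 7·(row 1) − 25·(row 2) gives 614·m = 7·562 − 25·84 = 1834, so m = 917/307.
Then b = (84 − 25·(917/307))/7 = 409/307.

b = 1.33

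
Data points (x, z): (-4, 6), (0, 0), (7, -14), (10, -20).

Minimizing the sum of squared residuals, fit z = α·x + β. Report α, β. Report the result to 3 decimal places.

α = -1.882, β = -0.884

Forming MᵀM = [[165, 13]; [13, 4]] and Mᵀz = [-322, -28]ᵀ gives MᵀM·[α, β]ᵀ = Mᵀz.
Eliminating β: 4·(row 1) − 13·(row 2) gives 491·α = 4·(-322) − 13·(-28) = -924, so α = -924/491.
Then β = ((-28) − 13·(-924/491))/4 = -434/491.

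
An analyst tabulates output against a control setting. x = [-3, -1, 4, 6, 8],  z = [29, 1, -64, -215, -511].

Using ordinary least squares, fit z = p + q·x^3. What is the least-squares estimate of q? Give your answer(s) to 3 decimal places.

q = -1.000

Compute the Gram sums: Σ1 = 5, Σx^3 = 764, Σx^3·x^3 = 313626.
And Σz = -760, Σx^3·z = -312952.
MᵀM·[p, q]ᵀ = Mᵀz becomes [[5, 764]; [764, 313626]]·[p, q]ᵀ = [-760, -312952]ᵀ.
det = 5·313626 − 764² = 984434.
p = ((-760)·313626 − 764·(-312952))/984434 = 369784/492217; q = (5·(-312952) − 764·(-760))/984434 = -492060/492217.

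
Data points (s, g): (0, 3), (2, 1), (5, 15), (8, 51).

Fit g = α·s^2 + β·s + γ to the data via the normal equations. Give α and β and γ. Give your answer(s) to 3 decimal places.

α = 1.189, β = -3.530, γ = 3.094

XᵀX·[α, β, γ]ᵀ = Xᵀg reads: 4737·α + 645·β + 93·γ = 3643;  645·α + 93·β + 15·γ = 485;  93·α + 15·β + 4·γ = 70.
(Σs^2·s^2 = 4737, Σs^2·s = 645, Σs^2 = 93, Σs·s = 93, Σs = 15, Σ1 = 4, Σs^2·g = 3643, Σs·g = 485, Σg = 70.)
Solving the 3×3 system (Gaussian elimination) gives α = 151/127, β = -1345/381, γ = 393/127.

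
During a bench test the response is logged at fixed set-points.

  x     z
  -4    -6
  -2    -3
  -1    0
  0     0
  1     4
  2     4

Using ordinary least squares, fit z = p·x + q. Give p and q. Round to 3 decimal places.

Compute the Gram sums: Σx·x = 26, Σx = -4, Σ1 = 6.
Right-hand side: Σx·z = 42, Σz = -1.
So MᵀM·[p, q]ᵀ = Mᵀz: [[26, -4]; [-4, 6]]·[p, q]ᵀ = [42, -1]ᵀ.
det = 26·6 − (-4)² = 140.
p = (42·6 − (-4)·(-1))/140 = 62/35; q = (26·(-1) − (-4)·42)/140 = 71/70.

p = 1.771, q = 1.014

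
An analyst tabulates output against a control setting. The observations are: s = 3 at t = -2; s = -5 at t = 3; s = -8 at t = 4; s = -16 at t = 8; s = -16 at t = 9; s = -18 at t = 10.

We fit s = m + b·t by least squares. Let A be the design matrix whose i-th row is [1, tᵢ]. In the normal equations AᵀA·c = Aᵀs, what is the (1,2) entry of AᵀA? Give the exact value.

32

Row 1 ↔ basis 1, column 2 ↔ basis t, so (AᵀA)_{1,2} = Σᵢ t = (1)·(-2) + (1)·(3) + (1)·(4) + (1)·(8) + (1)·(9) + (1)·(10) = 32.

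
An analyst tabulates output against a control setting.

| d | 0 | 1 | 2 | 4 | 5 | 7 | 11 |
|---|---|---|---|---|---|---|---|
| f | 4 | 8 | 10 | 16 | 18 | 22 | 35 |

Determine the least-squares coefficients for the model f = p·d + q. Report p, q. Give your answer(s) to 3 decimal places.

From the data, Σd·d = 216, Σd = 30, Σ1 = 7.
Moment sums: Σd·f = 721, Σf = 113.
Δ = 216·7 − 30² = 612.
p = (721·7 − 30·113)/612 = 1657/612; q = (216·113 − 30·721)/612 = 463/102.

p = 2.708, q = 4.539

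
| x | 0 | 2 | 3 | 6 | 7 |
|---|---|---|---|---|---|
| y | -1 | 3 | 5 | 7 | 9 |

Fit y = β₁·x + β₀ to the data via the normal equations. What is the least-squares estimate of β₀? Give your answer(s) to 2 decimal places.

With design matrix A, AᵀA = [[98, 18]; [18, 5]] and Aᵀy = [126, 23]ᵀ.
Δ = 98·5 − 18² = 166.
β₁ = (126·5 − 18·23)/166 = 108/83; β₀ = (98·23 − 18·126)/166 = -7/83.

β₀ = -0.08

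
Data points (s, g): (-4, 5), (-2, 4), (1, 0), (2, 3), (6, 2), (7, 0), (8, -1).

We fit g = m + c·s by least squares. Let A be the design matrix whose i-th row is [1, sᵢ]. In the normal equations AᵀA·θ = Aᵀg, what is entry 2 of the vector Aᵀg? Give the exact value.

Entry 2 ↔ basis s, so (Aᵀg)_{2} = Σᵢ (s)·gᵢ = (-4)·(5) + (-2)·(4) + (1)·(0) + (2)·(3) + (6)·(2) + (7)·(0) + (8)·(-1) = -18.

-18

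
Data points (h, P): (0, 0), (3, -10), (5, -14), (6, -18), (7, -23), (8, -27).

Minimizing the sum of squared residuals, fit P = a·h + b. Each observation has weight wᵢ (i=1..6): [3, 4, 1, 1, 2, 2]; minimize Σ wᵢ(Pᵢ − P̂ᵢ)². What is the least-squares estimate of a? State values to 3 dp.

Compute the Gram sums: Σwᵢ·h·h = 323, Σwᵢ·h = 53, Σwᵢ·1 = 13.
Right-hand side: Σwᵢ·h·P = -1052, Σwᵢ·P = -172.
Δ = 323·13 − 53² = 1390.
a = ((-1052)·13 − 53·(-172))/1390 = -456/139; b = (323·(-172) − 53·(-1052))/1390 = 20/139.

a = -3.281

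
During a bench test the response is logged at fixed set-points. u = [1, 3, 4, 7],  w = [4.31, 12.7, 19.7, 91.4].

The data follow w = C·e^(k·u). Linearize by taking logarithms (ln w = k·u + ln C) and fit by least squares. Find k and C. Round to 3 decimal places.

k = 0.506, C = 2.652

Linearized form: ln w = k·u + ln C. From the 4 transformed points,
Σu = 15.0000, Σ(u)² = 75.0000, Σln w = 11.4984, Σu·ln w = 52.6149.
Equations: 75.0000·k + 15.0000·ln C = 52.6149;  15.0000·k + 4·ln C = 11.4984.
Solving (det = 75.0000): k = 0.50645, ln C = 0.97542, so C = exp(0.97542) = 2.65227.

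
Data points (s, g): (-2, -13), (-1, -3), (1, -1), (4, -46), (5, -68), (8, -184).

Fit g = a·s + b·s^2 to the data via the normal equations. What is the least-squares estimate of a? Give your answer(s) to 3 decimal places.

a = 0.776

Entries of XᵀX: Σs·s = 111, Σs·s^2 = 693, Σs^2·s^2 = 4995.
And Σs·g = -1968, Σs^2·g = -14268.
Normal equations: [[111, 693]; [693, 4995]]·[a, b]ᵀ = [-1968, -14268]ᵀ.
Eliminating b: 4995·(row 1) − 693·(row 2) gives 74196·a = 4995·(-1968) − 693·(-14268) = 57564, so a = 533/687.
Then b = ((-14268) − 693·(533/687))/4995 = -6109/2061.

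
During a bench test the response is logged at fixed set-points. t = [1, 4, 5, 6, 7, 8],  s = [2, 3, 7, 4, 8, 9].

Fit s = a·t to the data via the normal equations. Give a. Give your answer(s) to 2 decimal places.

The normal system MᵀM·[a]ᵀ = Mᵀs is [[191]]·[a]ᵀ = [201]ᵀ.
Hence a = 201 / 191 ≈ 1.05236.

a = 1.05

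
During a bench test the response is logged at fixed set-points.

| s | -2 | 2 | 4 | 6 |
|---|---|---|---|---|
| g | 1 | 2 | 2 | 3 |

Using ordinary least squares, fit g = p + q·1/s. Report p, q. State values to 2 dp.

p = 1.87, q = 1.22

From the data, Σ1 = 4, Σ1/s = 5/12, Σ1/s·1/s = 85/144.
Moment sums: Σg = 8, Σ1/s·g = 3/2.
Determinant 4·(85/144) − (5/12)² = 35/16.
p = (8·(85/144) − (5/12)·(3/2))/(35/16) = 118/63; q = (4·(3/2) − (5/12)·8)/(35/16) = 128/105.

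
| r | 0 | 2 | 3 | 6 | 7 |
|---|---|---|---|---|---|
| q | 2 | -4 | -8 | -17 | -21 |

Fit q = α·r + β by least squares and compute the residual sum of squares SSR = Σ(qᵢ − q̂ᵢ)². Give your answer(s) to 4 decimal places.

Forming AᵀA = [[98, 18]; [18, 5]] and Aᵀq = [-281, -48]ᵀ gives AᵀA·[α, β]ᵀ = Aᵀq.
det = 98·5 − 18² = 166.
α = ((-281)·5 − 18·(-48))/166 = -541/166; β = (98·(-48) − 18·(-281))/166 = 177/83.
Residuals: -11/83, 32/83, -59/166, 35/83, -53/166; SSR = 95/166.

SSR = 0.5723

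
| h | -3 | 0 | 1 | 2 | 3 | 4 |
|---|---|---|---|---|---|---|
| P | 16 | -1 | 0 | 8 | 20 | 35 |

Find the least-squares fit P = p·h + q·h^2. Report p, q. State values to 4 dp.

The normal equations are: 39·p + 73·q = 168;  73·p + 435·q = 916.
(Σh·h = 39, Σh·h^2 = 73, Σh^2·h^2 = 435, Σh·P = 168, Σh^2·P = 916.)
Δ = 39·435 − 73² = 11636.
p = (168·435 − 73·916)/11636 = 1553/2909; q = (39·916 − 73·168)/11636 = 5865/2909.

p = 0.5339, q = 2.0162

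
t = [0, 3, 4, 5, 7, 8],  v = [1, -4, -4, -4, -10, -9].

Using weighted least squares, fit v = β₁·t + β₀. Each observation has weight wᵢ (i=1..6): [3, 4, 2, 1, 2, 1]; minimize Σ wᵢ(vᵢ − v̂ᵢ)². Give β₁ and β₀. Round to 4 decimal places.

β₁ = -1.3725, β₀ = 0.8083

Compute the Gram sums: Σwᵢ·t·t = 255, Σwᵢ·t = 47, Σwᵢ·1 = 13.
And Σwᵢ·t·v = -312, Σwᵢ·v = -54.
Normal equations: [[255, 47]; [47, 13]]·[β₁, β₀]ᵀ = [-312, -54]ᵀ.
Determinant 255·13 − 47² = 1106.
β₁ = ((-312)·13 − 47·(-54))/1106 = -759/553; β₀ = (255·(-54) − 47·(-312))/1106 = 447/553.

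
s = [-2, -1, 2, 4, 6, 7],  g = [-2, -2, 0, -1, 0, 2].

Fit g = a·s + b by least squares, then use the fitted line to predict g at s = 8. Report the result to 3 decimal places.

ĝ = 1.401

The normal equations are: 110·a + 16·b = 16;  16·a + 6·b = -3.
(Σs·s = 110, Σs = 16, Σ1 = 6, Σs·g = 16, Σg = -3.)
Eliminating b: 6·(row 1) − 16·(row 2) gives 404·a = 6·16 − 16·(-3) = 144, so a = 36/101.
Then b = ((-3) − 16·(36/101))/6 = -293/202.
At s = 8: ĝ = (36/101)·(8) + (-293/202)·(1) = 283/202.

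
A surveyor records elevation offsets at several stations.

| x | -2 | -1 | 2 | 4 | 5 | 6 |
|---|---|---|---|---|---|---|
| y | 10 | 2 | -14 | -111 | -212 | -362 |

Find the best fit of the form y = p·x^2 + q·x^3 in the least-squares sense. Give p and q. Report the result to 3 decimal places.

p = -0.597, q = -1.577

Entries of AᵀA: Σx^2·x^2 = 2210, Σx^2·x^3 = 11924, Σx^3·x^3 = 66506.
Right-hand side: Σx^2·y = -20122, Σx^3·y = -111990.
det = 2210·66506 − 11924² = 4796484.
p = ((-20122)·66506 − 11924·(-111990))/4796484 = -65113/109011; q = (2210·(-111990) − 11924·(-20122))/4796484 = -1890793/1199121.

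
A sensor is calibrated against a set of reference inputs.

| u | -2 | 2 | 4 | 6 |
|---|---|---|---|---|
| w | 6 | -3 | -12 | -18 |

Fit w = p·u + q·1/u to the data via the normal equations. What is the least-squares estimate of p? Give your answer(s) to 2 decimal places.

p = -3.13

Sums needed: Σu·u = 60, Σu·1/u = 4, Σ1/u·1/u = 85/144.
Right-hand side: Σu·w = -174, Σ1/u·w = -21/2.
Eliminating q: (85/144)·(row 1) − 4·(row 2) gives (233/12)·p = (85/144)·(-174) − 4·(-21/2) = -1457/24, so p = -1457/466.
Then q = ((-21/2) − 4·(-1457/466))/(85/144) = 792/233.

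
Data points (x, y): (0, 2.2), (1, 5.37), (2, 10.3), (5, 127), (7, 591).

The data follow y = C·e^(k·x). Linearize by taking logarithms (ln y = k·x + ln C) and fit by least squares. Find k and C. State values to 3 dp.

k = 0.799, C = 2.246

Linearized form: ln y = k·x + ln C. From the 5 transformed points,
XᵀX = [[79.0000, 15.0000]; [15.0000, 5]], rhs = [75.2388, 16.0274]ᵀ  (here Σx = 15.0000, Σ(x)² = 79.0000, Σln y = 16.0274, Σx·ln y = 75.2388).
Solving (det = 170.0000): k = 0.79872, ln C = 0.80933, so C = exp(0.80933) = 2.24640.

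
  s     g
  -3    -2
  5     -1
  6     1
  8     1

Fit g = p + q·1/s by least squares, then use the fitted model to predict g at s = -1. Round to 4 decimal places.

ĝ = -4.6565

AᵀA·[p, q]ᵀ = Aᵀg reads: 4·p + (19/120)·q = -1;  (19/120)·p + (2801/14400)·q = 91/120.
(Σ1 = 4, Σ1/s = 19/120, Σ1/s·1/s = 2801/14400, Σg = -1, Σ1/s·g = 91/120.)
det = 4·(2801/14400) − (19/120)² = 10843/14400.
p = ((-1)·(2801/14400) − (19/120)·(91/120))/(10843/14400) = -4530/10843; q = (4·(91/120) − (19/120)·(-1))/(10843/14400) = 45960/10843.
At s = -1: ĝ = (-4530/10843)·(1) + (45960/10843)·(-1) = -50490/10843.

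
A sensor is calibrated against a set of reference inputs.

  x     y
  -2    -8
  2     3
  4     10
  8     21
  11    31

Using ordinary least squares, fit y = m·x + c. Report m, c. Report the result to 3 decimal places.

The normal system AᵀA·[m, c]ᵀ = Aᵀy is [[209, 23]; [23, 5]]·[m, c]ᵀ = [571, 57]ᵀ.
Determinant 209·5 − 23² = 516.
m = (571·5 − 23·57)/516 = 386/129; c = (209·57 − 23·571)/516 = -305/129.

m = 2.992, c = -2.364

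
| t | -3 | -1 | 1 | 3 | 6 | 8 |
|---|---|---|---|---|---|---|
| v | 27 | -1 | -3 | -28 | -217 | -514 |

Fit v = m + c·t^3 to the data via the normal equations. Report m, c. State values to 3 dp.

From the data, Σ1 = 6, Σt^3 = 728, Σt^3·t^3 = 310260.
For Mᵀv: Σv = -736, Σt^3·v = -311527.
So MᵀM·[m, c]ᵀ = Mᵀv: [[6, 728]; [728, 310260]]·[m, c]ᵀ = [-736, -311527]ᵀ.
Eliminating c: 310260·(row 1) − 728·(row 2) gives 1331576·m = 310260·(-736) − 728·(-311527) = -1559704, so m = -194963/166447.
Then c = ((-311527) − 728·(-194963/166447))/310260 = -666677/665788.

m = -1.171, c = -1.001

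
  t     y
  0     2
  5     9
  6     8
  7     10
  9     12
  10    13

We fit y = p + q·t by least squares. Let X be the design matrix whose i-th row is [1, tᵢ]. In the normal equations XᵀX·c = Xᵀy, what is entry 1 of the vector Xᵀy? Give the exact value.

54

Entry 1 ↔ basis 1, so (Xᵀy)_{1} = Σᵢ yᵢ = (1)·(2) + (1)·(9) + (1)·(8) + (1)·(10) + (1)·(12) + (1)·(13) = 54.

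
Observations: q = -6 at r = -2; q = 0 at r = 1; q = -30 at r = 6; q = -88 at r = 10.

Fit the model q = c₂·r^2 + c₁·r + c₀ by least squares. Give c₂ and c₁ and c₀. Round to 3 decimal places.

With design matrix A, AᵀA = [[11313, 1209, 141]; [1209, 141, 15]; [141, 15, 4]] and Aᵀq = [-9904, -1048, -124]ᵀ.
Inverting the 3×3 Gram matrix, [c₂, c₁, c₀]ᵀ = [-3014/3117, 2750/3117, -232/1039]ᵀ.

c₂ = -0.967, c₁ = 0.882, c₀ = -0.223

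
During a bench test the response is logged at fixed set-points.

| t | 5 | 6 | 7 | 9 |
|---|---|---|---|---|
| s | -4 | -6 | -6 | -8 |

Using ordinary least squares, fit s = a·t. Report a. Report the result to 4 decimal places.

XᵀX·[a]ᵀ = Xᵀs reads: 191·a = -170.
a = (-170)/191 = -0.890052.

a = -0.8901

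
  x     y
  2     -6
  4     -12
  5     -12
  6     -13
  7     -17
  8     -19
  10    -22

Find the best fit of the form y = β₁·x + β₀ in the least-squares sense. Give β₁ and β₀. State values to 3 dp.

β₁ = -1.976, β₀ = -2.571

Forming MᵀM = [[294, 42]; [42, 7]] and Mᵀy = [-689, -101]ᵀ gives MᵀM·[β₁, β₀]ᵀ = Mᵀy.
Eliminating β₀: 7·(row 1) − 42·(row 2) gives 294·β₁ = 7·(-689) − 42·(-101) = -581, so β₁ = -83/42.
Then β₀ = ((-101) − 42·(-83/42))/7 = -18/7.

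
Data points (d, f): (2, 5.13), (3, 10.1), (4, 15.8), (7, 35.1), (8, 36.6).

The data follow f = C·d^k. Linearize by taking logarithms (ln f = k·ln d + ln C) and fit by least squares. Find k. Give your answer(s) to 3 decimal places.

k = 1.441

Linearized form: ln f = k·ln d + ln C. From the 5 transformed points,
Σln d = 7.2034, Σ(ln d)² = 11.7199, Σln f = 13.8659, Σln d·ln f = 21.9102.
Equations: 11.7199·k + 7.2034·ln C = 21.9102;  7.2034·k + 5·ln C = 13.8659.
Solving (det = 6.7102): k = 1.44095, ln C = 0.69723.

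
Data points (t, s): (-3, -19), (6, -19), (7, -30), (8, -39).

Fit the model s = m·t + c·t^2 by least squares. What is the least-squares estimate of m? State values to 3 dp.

MᵀM·[m, c]ᵀ = Mᵀs reads: 158·m + 1044·c = -579;  1044·m + 7874·c = -4821.
det = 158·7874 − 1044² = 154156.
m = ((-579)·7874 − 1044·(-4821))/154156 = 237039/77078; c = (158·(-4821) − 1044·(-579))/154156 = -78621/77078.

m = 3.075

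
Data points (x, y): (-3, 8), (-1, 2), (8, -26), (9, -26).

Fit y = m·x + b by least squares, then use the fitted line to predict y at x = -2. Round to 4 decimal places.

Entries of MᵀM: Σx·x = 155, Σx = 13, Σ1 = 4.
Moment sums: Σx·y = -468, Σy = -42.
Normal equations: [[155, 13]; [13, 4]]·[m, b]ᵀ = [-468, -42]ᵀ.
Δ = 155·4 − 13² = 451.
m = ((-468)·4 − 13·(-42))/451 = -1326/451; b = (155·(-42) − 13·(-468))/451 = -426/451.
At x = -2: ŷ = (-1326/451)·(-2) + (-426/451)·(1) = 2226/451.

ŷ = 4.9357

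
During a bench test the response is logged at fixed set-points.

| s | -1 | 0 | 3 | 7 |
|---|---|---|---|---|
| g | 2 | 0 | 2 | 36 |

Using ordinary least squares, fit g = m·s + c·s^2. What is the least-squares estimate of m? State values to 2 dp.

Normal-equation sums: Σs·s = 59, Σs·s^2 = 369, Σs^2·s^2 = 2483.
And Σs·g = 256, Σs^2·g = 1784.
So AᵀA·[m, c]ᵀ = Aᵀg: [[59, 369]; [369, 2483]]·[m, c]ᵀ = [256, 1784]ᵀ.
Eliminating c: 2483·(row 1) − 369·(row 2) gives 10336·m = 2483·256 − 369·1784 = -22648, so m = -149/68.
Then c = (1784 − 369·(-149/68))/2483 = 71/68.

m = -2.19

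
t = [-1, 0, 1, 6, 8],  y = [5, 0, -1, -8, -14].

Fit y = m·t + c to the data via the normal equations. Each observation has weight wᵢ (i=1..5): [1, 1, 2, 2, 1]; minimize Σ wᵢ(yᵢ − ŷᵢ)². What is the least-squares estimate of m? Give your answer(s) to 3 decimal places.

Normal-equation sums: Σwᵢ·t·t = 139, Σwᵢ·t = 21, Σwᵢ·1 = 7.
Moment sums: Σwᵢ·t·y = -215, Σwᵢ·y = -27.
Eliminating c: 7·(row 1) − 21·(row 2) gives 532·m = 7·(-215) − 21·(-27) = -938, so m = -67/38.
Then c = ((-27) − 21·(-67/38))/7 = 381/266.

m = -1.763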